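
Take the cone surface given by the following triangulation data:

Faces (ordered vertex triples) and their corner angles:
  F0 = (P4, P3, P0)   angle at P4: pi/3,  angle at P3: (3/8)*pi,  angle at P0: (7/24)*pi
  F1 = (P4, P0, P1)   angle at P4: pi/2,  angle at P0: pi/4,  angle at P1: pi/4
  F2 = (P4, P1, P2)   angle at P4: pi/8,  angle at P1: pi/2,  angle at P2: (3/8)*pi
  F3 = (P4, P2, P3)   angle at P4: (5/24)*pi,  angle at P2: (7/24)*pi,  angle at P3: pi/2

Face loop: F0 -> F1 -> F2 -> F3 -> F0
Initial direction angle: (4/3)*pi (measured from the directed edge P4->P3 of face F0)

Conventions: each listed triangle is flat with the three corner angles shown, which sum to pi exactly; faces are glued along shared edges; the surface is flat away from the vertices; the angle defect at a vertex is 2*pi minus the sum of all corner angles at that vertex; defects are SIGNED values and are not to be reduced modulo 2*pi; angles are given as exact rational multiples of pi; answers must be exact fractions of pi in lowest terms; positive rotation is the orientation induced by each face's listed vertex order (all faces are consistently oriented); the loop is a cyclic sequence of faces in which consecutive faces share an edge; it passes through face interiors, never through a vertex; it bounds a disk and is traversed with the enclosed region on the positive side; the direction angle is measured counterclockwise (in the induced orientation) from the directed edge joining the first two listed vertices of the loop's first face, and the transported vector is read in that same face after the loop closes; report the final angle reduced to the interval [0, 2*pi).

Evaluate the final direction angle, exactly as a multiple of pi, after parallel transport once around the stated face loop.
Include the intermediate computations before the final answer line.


enclosed vertex P4: corner angles sum to (7/6)*pi, defect = 2*pi - (7/6)*pi = (5/6)*pi
transport around the loop rotates by the sum of enclosed defects; add to the initial angle mod 2*pi
final angle = (4/3)*pi + (5/6)*pi = pi/6 (mod 2*pi)

Answer: final direction angle = pi/6


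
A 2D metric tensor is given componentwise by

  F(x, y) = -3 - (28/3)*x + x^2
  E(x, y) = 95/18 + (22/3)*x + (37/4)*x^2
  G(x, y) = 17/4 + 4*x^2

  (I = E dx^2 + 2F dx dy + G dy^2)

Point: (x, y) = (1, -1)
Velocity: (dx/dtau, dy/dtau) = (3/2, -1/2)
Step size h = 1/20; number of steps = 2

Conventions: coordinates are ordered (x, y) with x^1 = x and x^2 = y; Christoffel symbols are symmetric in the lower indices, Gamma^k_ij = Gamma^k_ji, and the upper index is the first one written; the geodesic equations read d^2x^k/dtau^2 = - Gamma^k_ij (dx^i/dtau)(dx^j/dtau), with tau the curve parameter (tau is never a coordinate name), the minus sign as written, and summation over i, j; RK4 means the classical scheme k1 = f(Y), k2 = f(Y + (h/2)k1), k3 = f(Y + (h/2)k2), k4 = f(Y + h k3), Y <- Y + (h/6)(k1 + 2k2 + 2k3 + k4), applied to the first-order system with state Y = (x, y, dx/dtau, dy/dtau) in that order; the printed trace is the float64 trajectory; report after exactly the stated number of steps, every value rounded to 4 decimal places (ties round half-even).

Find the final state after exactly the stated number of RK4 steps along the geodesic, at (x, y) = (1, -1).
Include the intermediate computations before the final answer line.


f(Y) = (dx/dtau, dy/dtau, -Gamma^x_ij Y'^i Y'^j, -Gamma^y_ij Y'^i Y'^j) with the Gammas evaluated at the stage position; h = 0.050000; intermediate values shown to 6 dp
step 0: x = 1.0000, y = -1.0000, dx/dtau = 1.5000, dy/dtau = -0.5000
step 1:
  k1: at (x, y) = (1.000000, -1.000000), (dx/dtau, dy/dtau) = (1.500000, -0.500000); Gamma_xxx = 0.451773, Gamma_xxy = 0.873311, Gamma_xyy = -0.635719, Gamma_yxx = -0.268272, Gamma_yxy = 1.684548, Gamma_yyy = -0.873311; k1 = (1.500000, -0.500000, 0.452408, 3.348763)
  k2: at (x, y) = (1.037500, -1.012500), (dx/dtau, dy/dtau) = (1.511310, -0.416281); Gamma_xxx = 0.481451, Gamma_xxy = 0.793368, Gamma_xyy = -0.584802, Gamma_yxx = -0.195213, Gamma_yxy = 1.561378, Gamma_yyy = -0.793368; k2 = (1.511310, -0.416281, -0.000059, 2.547978)
  k3: at (x, y) = (1.037783, -1.010407), (dx/dtau, dy/dtau) = (1.499999, -0.436301); Gamma_xxx = 0.481639, Gamma_xxy = 0.792808, Gamma_xyy = -0.584447, Gamma_yxx = -0.194723, Gamma_yxy = 1.560513, Gamma_yyy = -0.792808; k3 = (1.499999, -0.436301, 0.065276, 2.631599)
  k4: at (x, y) = (1.075000, -1.021815), (dx/dtau, dy/dtau) = (1.503264, -0.368420); Gamma_xxx = 0.502402, Gamma_xxy = 0.724098, Gamma_xyy = -0.540892, Gamma_yxx = -0.137047, Gamma_yxy = 1.454001, Gamma_yyy = -0.724098; k4 = (1.503264, -0.368420, -0.259855, 2.018528)
  Y <- Y + (h/6)(k1 + 2k2 + 2k3 + k4): x = 1.0752, y = -1.0214, dx/dtau = 1.5027, dy/dtau = -0.3689
step 2:
  k1: at (x, y) = (1.075216, -1.021447), (dx/dtau, dy/dtau) = (1.502692, -0.368946); Gamma_xxx = 0.502502, Gamma_xxy = 0.723727, Gamma_xyy = -0.540657, Gamma_yxx = -0.136748, Gamma_yxy = 1.453424, Gamma_yyy = -0.723727; k1 = (1.502692, -0.368946, -0.258609, 2.018896)
  k2: at (x, y) = (1.112783, -1.030670), (dx/dtau, dy/dtau) = (1.496226, -0.318474); Gamma_xxx = 0.516823, Gamma_xxy = 0.663274, Gamma_xyy = -0.502499, Gamma_yxx = -0.090139, Gamma_yxy = 1.359141, Gamma_yyy = -0.663274; k2 = (1.496226, -0.318474, -0.473930, 1.564353)
  k3: at (x, y) = (1.112621, -1.029408), (dx/dtau, dy/dtau) = (1.490843, -0.329837); Gamma_xxx = 0.516773, Gamma_xxy = 0.663517, Gamma_xyy = -0.502652, Gamma_yxx = -0.090319, Gamma_yxy = 1.359522, Gamma_yyy = -0.663517; k3 = (1.490843, -0.329837, -0.441352, 1.609981)
  k4: at (x, y) = (1.149758, -1.037938), (dx/dtau, dy/dtau) = (1.480624, -0.288447); Gamma_xxx = 0.525977, Gamma_xxy = 0.611043, Gamma_xyy = -0.469653, Gamma_yxx = -0.053147, Gamma_yxy = 1.277190, Gamma_yyy = -0.611043; k4 = (1.480624, -0.288447, -0.592064, 1.258281)
  Y <- Y + (h/6)(k1 + 2k2 + 2k3 + k4): x = 1.1499, y = -1.0377, dx/dtau = 1.4803, dy/dtau = -0.2887

Answer: x = 1.1499, y = -1.0377, dx/dtau = 1.4803, dy/dtau = -0.2887


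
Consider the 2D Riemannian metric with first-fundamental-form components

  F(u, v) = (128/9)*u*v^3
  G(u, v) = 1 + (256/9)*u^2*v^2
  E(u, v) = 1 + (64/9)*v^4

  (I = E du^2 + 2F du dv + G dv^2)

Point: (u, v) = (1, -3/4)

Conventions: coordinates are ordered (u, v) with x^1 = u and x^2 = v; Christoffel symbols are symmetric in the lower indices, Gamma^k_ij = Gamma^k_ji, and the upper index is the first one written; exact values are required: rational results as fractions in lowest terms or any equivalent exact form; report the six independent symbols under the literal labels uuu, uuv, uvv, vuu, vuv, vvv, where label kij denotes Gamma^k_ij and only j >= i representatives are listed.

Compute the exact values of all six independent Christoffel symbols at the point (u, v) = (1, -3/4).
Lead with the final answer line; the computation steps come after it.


Answer: Gamma_uuu = 0, Gamma_uuv = -24/77, Gamma_uvv = 32/77, Gamma_vuu = 0, Gamma_vuv = 64/77, Gamma_vvv = -256/231

E = 13/4, F = -6, G = 17 at the point
E_u = 0, E_v = -12, F_u = -6, F_v = 24, G_u = 32, G_v = -128/3
EG - F^2 = 77/4;  g^inv = (4/77) * [[17, 6], [6, 13/4]]
first-kind symbols [ij,l] = (1/2)(d_i g_jl + d_j g_il - d_l g_ij): [uu,u] = E_u/2 = 0, [uu,v] = F_u - E_v/2 = 0, [uv,u] = E_v/2 = -6, [uv,v] = G_u/2 = 16, [vv,u] = F_v - G_u/2 = 8, [vv,v] = G_v/2 = -64/3
Gamma^u_ij = (G*[ij,u] - F*[ij,v])/(EG - F^2), Gamma^v_ij = (E*[ij,v] - F*[ij,u])/(EG - F^2)


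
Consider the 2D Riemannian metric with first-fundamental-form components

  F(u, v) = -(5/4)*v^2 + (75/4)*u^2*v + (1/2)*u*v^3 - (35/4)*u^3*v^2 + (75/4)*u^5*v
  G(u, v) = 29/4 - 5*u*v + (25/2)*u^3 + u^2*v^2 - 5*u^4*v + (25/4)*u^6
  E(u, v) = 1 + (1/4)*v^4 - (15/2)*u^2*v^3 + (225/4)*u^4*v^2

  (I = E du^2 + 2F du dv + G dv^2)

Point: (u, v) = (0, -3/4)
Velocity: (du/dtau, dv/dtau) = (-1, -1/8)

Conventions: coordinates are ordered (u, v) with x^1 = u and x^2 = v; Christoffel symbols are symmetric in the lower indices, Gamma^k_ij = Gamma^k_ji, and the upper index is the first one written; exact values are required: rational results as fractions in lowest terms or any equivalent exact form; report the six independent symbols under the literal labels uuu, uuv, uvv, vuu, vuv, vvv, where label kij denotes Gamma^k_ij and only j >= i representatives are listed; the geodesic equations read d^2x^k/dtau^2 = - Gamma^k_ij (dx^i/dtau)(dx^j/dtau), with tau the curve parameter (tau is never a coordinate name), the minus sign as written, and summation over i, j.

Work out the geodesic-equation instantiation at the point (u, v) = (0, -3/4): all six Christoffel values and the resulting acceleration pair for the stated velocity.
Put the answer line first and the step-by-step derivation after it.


Answer: Gamma_uuu = 0, Gamma_uuv = -216/7505, Gamma_uvv = 0, Gamma_vuu = 0, Gamma_vuv = 384/1501, Gamma_vvv = 0; accelerations (d^2u/dtau^2, d^2v/dtau^2) = (54/7505, -96/1501)

E = 1105/1024, F = -45/64, G = 29/4 at the point
E_u = 0, E_v = -27/64, F_u = -27/128, F_v = 15/8, G_u = 15/4, G_v = 0
EG - F^2 = 7505/1024;  g^inv = (1024/7505) * [[29/4, 45/64], [45/64, 1105/1024]]
first-kind symbols [ij,l] = (1/2)(d_i g_jl + d_j g_il - d_l g_ij): [uu,u] = E_u/2 = 0, [uu,v] = F_u - E_v/2 = 0, [uv,u] = E_v/2 = -27/128, [uv,v] = G_u/2 = 15/8, [vv,u] = F_v - G_u/2 = 0, [vv,v] = G_v/2 = 0
Gamma^u_ij = (G*[ij,u] - F*[ij,v])/(EG - F^2), Gamma^v_ij = (E*[ij,v] - F*[ij,u])/(EG - F^2)
Gamma_uuu = 0, Gamma_uuv = -216/7505, Gamma_uvv = 0, Gamma_vuu = 0, Gamma_vuv = 384/1501, Gamma_vvv = 0
d^2u/dtau^2 = -(Gamma_uuu*(-1)^2 + 2*Gamma_uuv*(-1)*(-1/8) + Gamma_uvv*(-1/8)^2) = 54/7505
d^2v/dtau^2 = -(Gamma_vuu*(-1)^2 + 2*Gamma_vuv*(-1)*(-1/8) + Gamma_vvv*(-1/8)^2) = -96/1501


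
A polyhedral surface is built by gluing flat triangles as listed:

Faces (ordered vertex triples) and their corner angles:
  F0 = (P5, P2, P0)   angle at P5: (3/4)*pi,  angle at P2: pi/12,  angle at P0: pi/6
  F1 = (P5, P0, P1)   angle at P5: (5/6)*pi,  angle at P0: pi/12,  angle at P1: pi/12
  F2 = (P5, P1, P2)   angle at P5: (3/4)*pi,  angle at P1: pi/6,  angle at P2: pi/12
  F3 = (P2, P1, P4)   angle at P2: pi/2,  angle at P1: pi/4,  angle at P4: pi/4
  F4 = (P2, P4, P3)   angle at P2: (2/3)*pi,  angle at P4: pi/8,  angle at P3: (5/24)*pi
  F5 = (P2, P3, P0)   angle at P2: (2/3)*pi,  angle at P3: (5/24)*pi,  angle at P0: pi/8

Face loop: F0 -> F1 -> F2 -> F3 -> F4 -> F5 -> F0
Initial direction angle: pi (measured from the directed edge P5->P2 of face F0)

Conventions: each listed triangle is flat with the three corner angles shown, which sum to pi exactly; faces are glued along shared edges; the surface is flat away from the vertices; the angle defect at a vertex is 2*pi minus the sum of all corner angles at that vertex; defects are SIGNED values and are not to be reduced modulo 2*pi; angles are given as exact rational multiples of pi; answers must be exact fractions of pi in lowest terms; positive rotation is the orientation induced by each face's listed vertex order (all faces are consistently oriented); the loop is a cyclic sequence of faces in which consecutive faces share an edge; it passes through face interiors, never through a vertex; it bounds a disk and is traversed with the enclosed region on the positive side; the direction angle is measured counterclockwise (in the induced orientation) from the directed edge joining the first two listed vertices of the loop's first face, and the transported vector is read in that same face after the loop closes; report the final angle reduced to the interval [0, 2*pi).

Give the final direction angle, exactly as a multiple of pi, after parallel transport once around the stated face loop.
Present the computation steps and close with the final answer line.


enclosed vertex P2: corner angles sum to 2*pi, defect = 2*pi - 2*pi = 0
enclosed vertex P5: corner angles sum to (7/3)*pi, defect = 2*pi - (7/3)*pi = -pi/3
transport around the loop rotates by the sum of enclosed defects; add to the initial angle mod 2*pi
final angle = pi - pi/3 = (2/3)*pi (mod 2*pi)

Answer: final direction angle = (2/3)*pi


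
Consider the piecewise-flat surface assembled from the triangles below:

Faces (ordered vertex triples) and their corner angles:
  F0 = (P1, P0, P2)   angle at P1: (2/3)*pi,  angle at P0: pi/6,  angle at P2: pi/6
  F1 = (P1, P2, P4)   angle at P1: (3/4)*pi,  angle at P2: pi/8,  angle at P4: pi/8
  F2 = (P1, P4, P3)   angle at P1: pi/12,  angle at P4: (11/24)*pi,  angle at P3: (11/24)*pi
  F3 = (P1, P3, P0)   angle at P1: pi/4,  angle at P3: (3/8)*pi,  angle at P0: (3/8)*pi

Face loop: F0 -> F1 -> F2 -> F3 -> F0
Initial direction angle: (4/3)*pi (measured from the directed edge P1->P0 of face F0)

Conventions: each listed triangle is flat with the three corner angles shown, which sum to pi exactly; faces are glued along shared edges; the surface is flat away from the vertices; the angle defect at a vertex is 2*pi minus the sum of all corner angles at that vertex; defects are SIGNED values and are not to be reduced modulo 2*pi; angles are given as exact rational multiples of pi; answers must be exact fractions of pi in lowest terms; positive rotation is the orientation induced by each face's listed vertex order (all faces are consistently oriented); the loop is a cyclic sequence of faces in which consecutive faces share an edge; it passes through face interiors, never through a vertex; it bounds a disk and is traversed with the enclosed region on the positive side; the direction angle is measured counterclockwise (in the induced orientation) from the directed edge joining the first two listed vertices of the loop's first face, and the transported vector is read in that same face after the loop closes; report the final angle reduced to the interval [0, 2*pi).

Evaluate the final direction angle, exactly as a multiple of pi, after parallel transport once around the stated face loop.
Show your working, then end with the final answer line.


enclosed vertex P1: corner angles sum to (7/4)*pi, defect = 2*pi - (7/4)*pi = pi/4
the rotation equals the total enclosed defect, so the final angle is initial + defects (mod 2*pi)
final angle = (4/3)*pi + pi/4 = (19/12)*pi (mod 2*pi)

Answer: final direction angle = (19/12)*pi


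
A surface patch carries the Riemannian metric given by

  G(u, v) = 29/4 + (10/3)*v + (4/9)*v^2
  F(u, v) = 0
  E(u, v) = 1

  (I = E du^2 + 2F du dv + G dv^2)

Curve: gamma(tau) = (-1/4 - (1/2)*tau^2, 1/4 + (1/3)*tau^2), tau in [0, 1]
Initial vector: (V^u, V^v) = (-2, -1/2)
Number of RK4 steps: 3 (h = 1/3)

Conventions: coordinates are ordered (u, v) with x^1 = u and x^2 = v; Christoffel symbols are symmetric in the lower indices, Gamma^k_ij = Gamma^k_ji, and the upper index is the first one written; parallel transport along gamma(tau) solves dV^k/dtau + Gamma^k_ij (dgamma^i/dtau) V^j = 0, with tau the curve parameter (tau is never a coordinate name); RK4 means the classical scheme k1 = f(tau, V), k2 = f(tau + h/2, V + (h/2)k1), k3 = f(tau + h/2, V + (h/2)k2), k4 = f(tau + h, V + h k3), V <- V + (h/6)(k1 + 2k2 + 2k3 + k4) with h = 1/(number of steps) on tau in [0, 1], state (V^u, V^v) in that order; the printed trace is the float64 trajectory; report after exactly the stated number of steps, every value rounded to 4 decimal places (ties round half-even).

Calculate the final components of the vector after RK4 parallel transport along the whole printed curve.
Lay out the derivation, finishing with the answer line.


gamma'(tau) = (-tau, (2/3)*tau); f(tau, V)^k = -Gamma^k_ij(gamma(tau)) gamma'^i(tau) V^j; h = 1/3; intermediate values shown to 6 dp
curve data and Christoffel symbols at the stage parameters:
  tau = 0.000000: gamma = (-0.250000, 0.250000), gamma' = (0.000000, 0.000000); Gamma_uuu = 0.000000, Gamma_uuv = 0.000000, Gamma_uvv = 0.000000, Gamma_vuu = 0.000000, Gamma_vuv = 0.000000, Gamma_vvv = 0.219178
  tau = 0.166667: gamma = (-0.263889, 0.259259), gamma' = (-0.166667, 0.111111); Gamma_uuu = 0.000000, Gamma_uuv = 0.000000, Gamma_uvv = 0.000000, Gamma_vuu = 0.000000, Gamma_vuv = 0.000000, Gamma_vvv = 0.218796
  tau = 0.333333: gamma = (-0.305556, 0.287037), gamma' = (-0.333333, 0.222222); Gamma_uuu = 0.000000, Gamma_uuv = 0.000000, Gamma_uvv = 0.000000, Gamma_vuu = 0.000000, Gamma_vuv = 0.000000, Gamma_vvv = 0.217657
  tau = 0.500000: gamma = (-0.375000, 0.333333), gamma' = (-0.500000, 0.333333); Gamma_uuu = 0.000000, Gamma_uuv = 0.000000, Gamma_uvv = 0.000000, Gamma_vuu = 0.000000, Gamma_vuv = 0.000000, Gamma_vvv = 0.215780
  tau = 0.666667: gamma = (-0.472222, 0.398148), gamma' = (-0.666667, 0.444444); Gamma_uuu = 0.000000, Gamma_uuv = 0.000000, Gamma_uvv = 0.000000, Gamma_vuu = 0.000000, Gamma_vuv = 0.000000, Gamma_vvv = 0.213194
  tau = 0.833333: gamma = (-0.597222, 0.481481), gamma' = (-0.833333, 0.555556); Gamma_uuu = 0.000000, Gamma_uuv = 0.000000, Gamma_uvv = 0.000000, Gamma_vuu = 0.000000, Gamma_vuv = 0.000000, Gamma_vvv = 0.209942
  tau = 1.000000: gamma = (-0.750000, 0.583333), gamma' = (-1.000000, 0.666667); Gamma_uuu = 0.000000, Gamma_uuv = 0.000000, Gamma_uvv = 0.000000, Gamma_vuu = 0.000000, Gamma_vuv = 0.000000, Gamma_vvv = 0.206077
step 0: V^u = -2.0000, V^v = -0.5000
step 1: k1 = (0.000000, 0.000000), k2 = (0.000000, 0.012155), k3 = (0.000000, 0.012106), k4 = (0.000000, 0.023989); V <- V + (h/6)(k1 + 2k2 + 2k3 + k4): V^u = -2.0000, V^v = -0.4960
step 2: k1 = (0.000000, 0.023989), k2 = (0.000000, 0.035386), k3 = (0.000000, 0.035249), k4 = (0.000000, 0.045881); V <- V + (h/6)(k1 + 2k2 + 2k3 + k4): V^u = -2.0000, V^v = -0.4842
step 3: k1 = (0.000000, 0.045883), k2 = (0.000000, 0.055587), k3 = (0.000000, 0.055399), k4 = (0.000000, 0.063990); V <- V + (h/6)(k1 + 2k2 + 2k3 + k4): V^u = -2.0000, V^v = -0.4658

Answer: V^u = -2.0000, V^v = -0.4658


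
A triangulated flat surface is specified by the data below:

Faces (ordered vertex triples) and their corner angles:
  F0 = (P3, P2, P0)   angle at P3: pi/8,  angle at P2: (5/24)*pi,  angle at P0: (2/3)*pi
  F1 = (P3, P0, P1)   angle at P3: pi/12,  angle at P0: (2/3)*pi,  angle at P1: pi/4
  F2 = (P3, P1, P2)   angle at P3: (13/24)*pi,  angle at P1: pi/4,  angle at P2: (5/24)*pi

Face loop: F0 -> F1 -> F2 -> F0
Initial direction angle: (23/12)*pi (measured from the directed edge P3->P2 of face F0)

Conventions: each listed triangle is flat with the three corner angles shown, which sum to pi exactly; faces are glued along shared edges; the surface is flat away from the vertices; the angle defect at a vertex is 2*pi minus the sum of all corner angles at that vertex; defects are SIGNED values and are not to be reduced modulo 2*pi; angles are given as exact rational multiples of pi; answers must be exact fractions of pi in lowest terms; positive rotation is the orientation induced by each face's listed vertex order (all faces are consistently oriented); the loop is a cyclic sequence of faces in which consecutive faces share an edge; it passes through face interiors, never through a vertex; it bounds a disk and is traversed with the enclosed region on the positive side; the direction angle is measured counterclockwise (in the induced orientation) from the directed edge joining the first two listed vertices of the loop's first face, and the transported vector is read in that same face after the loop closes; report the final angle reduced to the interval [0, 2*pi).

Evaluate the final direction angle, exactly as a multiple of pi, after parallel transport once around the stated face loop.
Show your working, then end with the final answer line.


enclosed vertex P3: corner angles sum to (3/4)*pi, defect = 2*pi - (3/4)*pi = (5/4)*pi
holonomy = initial angle + sum of enclosed defects (mod 2*pi), positive in the induced orientation
final angle = (23/12)*pi + (5/4)*pi = (7/6)*pi (mod 2*pi)

Answer: final direction angle = (7/6)*pi


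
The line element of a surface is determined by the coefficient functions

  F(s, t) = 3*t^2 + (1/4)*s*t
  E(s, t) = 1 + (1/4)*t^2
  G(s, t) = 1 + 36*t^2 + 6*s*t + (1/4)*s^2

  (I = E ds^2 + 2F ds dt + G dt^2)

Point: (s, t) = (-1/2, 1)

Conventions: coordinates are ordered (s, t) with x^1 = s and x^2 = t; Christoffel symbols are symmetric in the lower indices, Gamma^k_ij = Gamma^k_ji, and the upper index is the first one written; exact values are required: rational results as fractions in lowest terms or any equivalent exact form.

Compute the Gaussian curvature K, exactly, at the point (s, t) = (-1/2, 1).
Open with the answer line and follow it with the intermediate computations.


Answer: K = -64/301401

E = 5/4, F = 23/8, G = 545/16, EG - F^2 = 549/16 at the point
E_s = 0, E_t = 1/2, F_s = 1/4, F_t = 47/8, G_s = 23/4, G_t = 69
E_tt = 1/2, F_st = 1/4, G_ss = 1/2
By Brioschi, K is (det M1 - det M2) divided by (EG - F^2) squared.
M1 = [[-E_tt/2 + F_st - G_ss/2, E_s/2, F_s - E_t/2], [F_t - G_s/2, E, F], [G_t/2, F, G]] = [[-1/4, 0, 0], [3, 5/4, 23/8], [69/2, 23/8, 545/16]]; det M1 = -549/64
M2 = [[0, E_t/2, G_s/2], [E_t/2, E, F], [G_s/2, F, G]] = [[0, 1/4, 23/8], [1/4, 5/4, 23/8], [23/8, 23/8, 545/16]]; det M2 = -533/64
det M1 - det M2 = -1/4; K = -1/4 / (549/16)^2 = -64/301401


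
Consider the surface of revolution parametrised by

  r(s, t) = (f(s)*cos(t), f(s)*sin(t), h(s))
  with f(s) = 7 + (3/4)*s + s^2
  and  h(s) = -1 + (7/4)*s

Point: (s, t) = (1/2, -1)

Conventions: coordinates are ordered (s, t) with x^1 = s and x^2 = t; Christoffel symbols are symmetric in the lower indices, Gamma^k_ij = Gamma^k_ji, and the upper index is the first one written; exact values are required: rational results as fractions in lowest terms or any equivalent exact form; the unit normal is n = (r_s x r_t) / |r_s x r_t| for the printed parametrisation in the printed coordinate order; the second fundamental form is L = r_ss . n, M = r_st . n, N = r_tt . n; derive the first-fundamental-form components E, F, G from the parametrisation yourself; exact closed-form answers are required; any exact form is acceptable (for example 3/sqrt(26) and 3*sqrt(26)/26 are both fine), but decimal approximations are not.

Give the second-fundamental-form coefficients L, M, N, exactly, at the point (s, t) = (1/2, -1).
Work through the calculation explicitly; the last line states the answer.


f = 61/8, f' = 7/4, f'' = 2, h' = 7/4, h'' = 0
E = 49/8, F = 0, G = 3721/64; answer radicand W^2 = 49/8
unnormalised second-form numerators: l = -7/2, m = 0, n = 427/32; L = l/sqrt(49/8), and similarly M = m/sqrt(W^2), N = n/sqrt(W^2)

Answer: L = -sqrt(2), M = 0, N = 61*sqrt(2)/16


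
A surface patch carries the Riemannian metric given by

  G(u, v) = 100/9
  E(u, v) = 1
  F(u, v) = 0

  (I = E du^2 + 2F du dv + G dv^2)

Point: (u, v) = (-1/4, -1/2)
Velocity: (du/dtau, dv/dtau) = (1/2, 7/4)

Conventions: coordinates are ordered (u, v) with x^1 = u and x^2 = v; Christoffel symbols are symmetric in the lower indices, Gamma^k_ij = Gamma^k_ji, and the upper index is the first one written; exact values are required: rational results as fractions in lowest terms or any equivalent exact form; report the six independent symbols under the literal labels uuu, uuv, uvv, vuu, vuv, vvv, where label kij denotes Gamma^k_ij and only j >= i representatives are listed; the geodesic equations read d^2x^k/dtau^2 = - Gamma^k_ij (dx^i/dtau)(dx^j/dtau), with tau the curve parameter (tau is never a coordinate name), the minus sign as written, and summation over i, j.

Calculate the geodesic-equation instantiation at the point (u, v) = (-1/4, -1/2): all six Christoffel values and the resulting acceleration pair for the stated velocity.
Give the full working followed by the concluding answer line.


E = 1, F = 0, G = 100/9 at the point
E_u = 0, E_v = 0, F_u = 0, F_v = 0, G_u = 0, G_v = 0
EG - F^2 = 100/9;  g^inv = (9/100) * [[100/9, 0], [0, 1]]
first-kind symbols [ij,l] = (1/2)(d_i g_jl + d_j g_il - d_l g_ij): [uu,u] = E_u/2 = 0, [uu,v] = F_u - E_v/2 = 0, [uv,u] = E_v/2 = 0, [uv,v] = G_u/2 = 0, [vv,u] = F_v - G_u/2 = 0, [vv,v] = G_v/2 = 0
Gamma^u_ij = (G*[ij,u] - F*[ij,v])/(EG - F^2), Gamma^v_ij = (E*[ij,v] - F*[ij,u])/(EG - F^2)
Gamma_uuu = 0, Gamma_uuv = 0, Gamma_uvv = 0, Gamma_vuu = 0, Gamma_vuv = 0, Gamma_vvv = 0
d^2u/dtau^2 = -(Gamma_uuu*(1/2)^2 + 2*Gamma_uuv*(1/2)*(7/4) + Gamma_uvv*(7/4)^2) = 0
d^2v/dtau^2 = -(Gamma_vuu*(1/2)^2 + 2*Gamma_vuv*(1/2)*(7/4) + Gamma_vvv*(7/4)^2) = 0

Answer: Gamma_uuu = 0, Gamma_uuv = 0, Gamma_uvv = 0, Gamma_vuu = 0, Gamma_vuv = 0, Gamma_vvv = 0; accelerations (d^2u/dtau^2, d^2v/dtau^2) = (0, 0)


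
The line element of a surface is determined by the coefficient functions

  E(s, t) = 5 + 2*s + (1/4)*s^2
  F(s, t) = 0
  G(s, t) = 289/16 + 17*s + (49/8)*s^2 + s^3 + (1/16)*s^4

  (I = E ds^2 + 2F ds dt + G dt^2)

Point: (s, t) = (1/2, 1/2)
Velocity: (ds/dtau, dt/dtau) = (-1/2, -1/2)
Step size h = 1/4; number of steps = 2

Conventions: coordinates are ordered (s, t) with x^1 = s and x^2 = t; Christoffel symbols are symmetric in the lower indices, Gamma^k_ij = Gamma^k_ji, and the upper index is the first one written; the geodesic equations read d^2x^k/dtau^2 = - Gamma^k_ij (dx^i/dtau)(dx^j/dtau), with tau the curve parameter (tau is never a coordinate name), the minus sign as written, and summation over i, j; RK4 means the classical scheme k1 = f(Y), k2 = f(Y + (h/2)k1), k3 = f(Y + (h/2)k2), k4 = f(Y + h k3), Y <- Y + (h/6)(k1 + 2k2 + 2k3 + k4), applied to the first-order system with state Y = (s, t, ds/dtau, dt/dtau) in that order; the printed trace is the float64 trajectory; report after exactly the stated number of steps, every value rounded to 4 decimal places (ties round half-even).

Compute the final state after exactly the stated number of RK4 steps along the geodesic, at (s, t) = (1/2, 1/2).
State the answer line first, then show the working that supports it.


Answer: s = 0.3144, t = 0.2263, ds/dtau = -0.2264, dt/dtau = -0.5869

f(Y) = (ds/dtau, dt/dtau, -Gamma^s_ij Y'^i Y'^j, -Gamma^t_ij Y'^i Y'^j) with the Gammas evaluated at the stage position; h = 0.250000; intermediate values shown to 6 dp
step 0: s = 0.5000, t = 0.5000, ds/dtau = -0.5000, dt/dtau = -0.5000
step 1:
  k1: at (s, t) = (0.500000, 0.500000), (ds/dtau, dt/dtau) = (-0.500000, -0.500000); Gamma_sss = 0.185567, Gamma_sst = 0.000000, Gamma_stt = -1.971649, Gamma_tss = 0.000000, Gamma_tst = 0.423529, Gamma_ttt = 0.000000; k1 = (-0.500000, -0.500000, 0.446521, -0.211765)
  k2: at (s, t) = (0.437500, 0.437500), (ds/dtau, dt/dtau) = (-0.444185, -0.526471); Gamma_sss = 0.187304, Gamma_sst = 0.000000, Gamma_stt = -1.937794, Gamma_tss = 0.000000, Gamma_tst = 0.428922, Gamma_ttt = 0.000000; k2 = (-0.444185, -0.526471, 0.500146, -0.200607)
  k3: at (s, t) = (0.444477, 0.434191), (ds/dtau, dt/dtau) = (-0.437482, -0.525076); Gamma_sss = 0.187109, Gamma_sst = 0.000000, Gamma_stt = -1.941575, Gamma_tss = 0.000000, Gamma_tst = 0.428314, Gamma_ttt = 0.000000; k3 = (-0.437482, -0.525076, 0.499490, -0.196777)
  k4: at (s, t) = (0.390630, 0.368731), (ds/dtau, dt/dtau) = (-0.375127, -0.549194); Gamma_sss = 0.188620, Gamma_sst = 0.000000, Gamma_stt = -1.912385, Gamma_tss = 0.000000, Gamma_tst = 0.433052, Gamma_ttt = 0.000000; k4 = (-0.375127, -0.549194, 0.550260, -0.178433)
  Y <- Y + (h/6)(k1 + 2k2 + 2k3 + k4): s = 0.3901, t = 0.3687, ds/dtau = -0.3752, dt/dtau = -0.5494
step 2:
  k1: at (s, t) = (0.390064, 0.368655), (ds/dtau, dt/dtau) = (-0.375164, -0.549374); Gamma_sss = 0.188636, Gamma_sst = 0.000000, Gamma_stt = -1.912078, Gamma_tss = 0.000000, Gamma_tst = 0.433102, Gamma_ttt = 0.000000; k1 = (-0.375164, -0.549374, 0.550536, -0.178529)
  k2: at (s, t) = (0.343169, 0.299983), (ds/dtau, dt/dtau) = (-0.306347, -0.571690); Gamma_sss = 0.189964, Gamma_sst = 0.000000, Gamma_stt = -1.886638, Gamma_tss = 0.000000, Gamma_tst = 0.437310, Gamma_ttt = 0.000000; k2 = (-0.306347, -0.571690, 0.598780, -0.153177)
  k3: at (s, t) = (0.351771, 0.297193), (ds/dtau, dt/dtau) = (-0.300317, -0.568521); Gamma_sss = 0.189720, Gamma_sst = 0.000000, Gamma_stt = -1.891306, Gamma_tss = 0.000000, Gamma_tst = 0.436532, Gamma_ttt = 0.000000; k3 = (-0.300317, -0.568521, 0.594189, -0.149064)
  k4: at (s, t) = (0.314985, 0.226525), (ds/dtau, dt/dtau) = (-0.226617, -0.586640); Gamma_sss = 0.190767, Gamma_sst = 0.000000, Gamma_stt = -1.871341, Gamma_tss = 0.000000, Gamma_tst = 0.439876, Gamma_ttt = 0.000000; k4 = (-0.226617, -0.586640, 0.634218, -0.116957)
  Y <- Y + (h/6)(k1 + 2k2 + 2k3 + k4): s = 0.3144, t = 0.2263, ds/dtau = -0.2264, dt/dtau = -0.5869


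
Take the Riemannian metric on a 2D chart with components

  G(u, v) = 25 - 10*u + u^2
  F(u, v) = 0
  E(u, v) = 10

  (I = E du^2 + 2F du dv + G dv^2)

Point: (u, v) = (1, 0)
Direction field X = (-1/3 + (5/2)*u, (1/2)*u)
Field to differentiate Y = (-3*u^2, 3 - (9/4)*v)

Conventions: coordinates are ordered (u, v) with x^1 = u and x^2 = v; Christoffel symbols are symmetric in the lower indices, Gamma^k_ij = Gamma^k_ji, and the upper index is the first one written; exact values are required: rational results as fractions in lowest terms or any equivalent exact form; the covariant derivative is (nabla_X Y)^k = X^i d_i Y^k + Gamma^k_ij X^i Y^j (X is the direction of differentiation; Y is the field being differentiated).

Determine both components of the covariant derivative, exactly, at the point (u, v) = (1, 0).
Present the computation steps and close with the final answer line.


E = 10, F = 0, G = 16 at the point
E_u = 0, E_v = 0, F_u = 0, F_v = 0, G_u = -8, G_v = 0
EG - F^2 = 160;  g^inv = (1/160) * [[16, 0], [0, 10]]
first-kind symbols [ij,l] = (1/2)(d_i g_jl + d_j g_il - d_l g_ij): [uu,u] = E_u/2 = 0, [uu,v] = F_u - E_v/2 = 0, [uv,u] = E_v/2 = 0, [uv,v] = G_u/2 = -4, [vv,u] = F_v - G_u/2 = 4, [vv,v] = G_v/2 = 0
Gamma^u_ij = (G*[ij,u] - F*[ij,v])/(EG - F^2), Gamma^v_ij = (E*[ij,v] - F*[ij,u])/(EG - F^2)
Gamma_uuu = 0, Gamma_uuv = 0, Gamma_uvv = 2/5, Gamma_vuu = 0, Gamma_vuv = -1/4, Gamma_vvv = 0
X = (13/6, 1/2), Y = (-3, 3) at the point

Answer: (nabla_X Y)^u = -62/5, (nabla_X Y)^v = -19/8


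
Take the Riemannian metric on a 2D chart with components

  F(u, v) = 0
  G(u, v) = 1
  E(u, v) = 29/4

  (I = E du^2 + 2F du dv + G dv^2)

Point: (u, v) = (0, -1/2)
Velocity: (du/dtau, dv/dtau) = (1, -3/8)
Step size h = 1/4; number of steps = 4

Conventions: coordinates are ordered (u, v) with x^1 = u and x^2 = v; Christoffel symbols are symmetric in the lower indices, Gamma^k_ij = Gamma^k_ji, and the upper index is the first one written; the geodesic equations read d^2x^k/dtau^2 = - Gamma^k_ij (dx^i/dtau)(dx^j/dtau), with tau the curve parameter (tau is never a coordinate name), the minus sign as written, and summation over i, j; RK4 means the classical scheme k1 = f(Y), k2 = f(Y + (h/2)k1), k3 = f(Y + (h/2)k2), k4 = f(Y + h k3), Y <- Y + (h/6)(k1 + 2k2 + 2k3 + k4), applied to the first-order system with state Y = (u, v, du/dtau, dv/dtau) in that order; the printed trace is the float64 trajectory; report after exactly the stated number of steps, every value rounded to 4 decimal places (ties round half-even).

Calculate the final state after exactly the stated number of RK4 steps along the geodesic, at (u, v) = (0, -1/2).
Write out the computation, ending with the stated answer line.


f(Y) = (du/dtau, dv/dtau, -Gamma^u_ij Y'^i Y'^j, -Gamma^v_ij Y'^i Y'^j) with the Gammas evaluated at the stage position; h = 0.250000; intermediate values shown to 6 dp
step 0: u = 0.0000, v = -0.5000, du/dtau = 1.0000, dv/dtau = -0.3750
step 1:
  k1: at (u, v) = (0.000000, -0.500000), (du/dtau, dv/dtau) = (1.000000, -0.375000); Gamma_uuu = 0.000000, Gamma_uuv = 0.000000, Gamma_uvv = 0.000000, Gamma_vuu = 0.000000, Gamma_vuv = 0.000000, Gamma_vvv = 0.000000; k1 = (1.000000, -0.375000, 0.000000, 0.000000)
  k2: at (u, v) = (0.125000, -0.546875), (du/dtau, dv/dtau) = (1.000000, -0.375000); Gamma_uuu = 0.000000, Gamma_uuv = 0.000000, Gamma_uvv = 0.000000, Gamma_vuu = 0.000000, Gamma_vuv = 0.000000, Gamma_vvv = 0.000000; k2 = (1.000000, -0.375000, 0.000000, 0.000000)
  k3: at (u, v) = (0.125000, -0.546875), (du/dtau, dv/dtau) = (1.000000, -0.375000); Gamma_uuu = 0.000000, Gamma_uuv = 0.000000, Gamma_uvv = 0.000000, Gamma_vuu = 0.000000, Gamma_vuv = 0.000000, Gamma_vvv = 0.000000; k3 = (1.000000, -0.375000, 0.000000, 0.000000)
  k4: at (u, v) = (0.250000, -0.593750), (du/dtau, dv/dtau) = (1.000000, -0.375000); Gamma_uuu = 0.000000, Gamma_uuv = 0.000000, Gamma_uvv = 0.000000, Gamma_vuu = 0.000000, Gamma_vuv = 0.000000, Gamma_vvv = 0.000000; k4 = (1.000000, -0.375000, 0.000000, 0.000000)
  Y <- Y + (h/6)(k1 + 2k2 + 2k3 + k4): u = 0.2500, v = -0.5938, du/dtau = 1.0000, dv/dtau = -0.3750
step 2:
  k1: at (u, v) = (0.250000, -0.593750), (du/dtau, dv/dtau) = (1.000000, -0.375000); Gamma_uuu = 0.000000, Gamma_uuv = 0.000000, Gamma_uvv = 0.000000, Gamma_vuu = 0.000000, Gamma_vuv = 0.000000, Gamma_vvv = 0.000000; k1 = (1.000000, -0.375000, 0.000000, 0.000000)
  k2: at (u, v) = (0.375000, -0.640625), (du/dtau, dv/dtau) = (1.000000, -0.375000); Gamma_uuu = 0.000000, Gamma_uuv = 0.000000, Gamma_uvv = 0.000000, Gamma_vuu = 0.000000, Gamma_vuv = 0.000000, Gamma_vvv = 0.000000; k2 = (1.000000, -0.375000, 0.000000, 0.000000)
  k3: at (u, v) = (0.375000, -0.640625), (du/dtau, dv/dtau) = (1.000000, -0.375000); Gamma_uuu = 0.000000, Gamma_uuv = 0.000000, Gamma_uvv = 0.000000, Gamma_vuu = 0.000000, Gamma_vuv = 0.000000, Gamma_vvv = 0.000000; k3 = (1.000000, -0.375000, 0.000000, 0.000000)
  k4: at (u, v) = (0.500000, -0.687500), (du/dtau, dv/dtau) = (1.000000, -0.375000); Gamma_uuu = 0.000000, Gamma_uuv = 0.000000, Gamma_uvv = 0.000000, Gamma_vuu = 0.000000, Gamma_vuv = 0.000000, Gamma_vvv = 0.000000; k4 = (1.000000, -0.375000, 0.000000, 0.000000)
  Y <- Y + (h/6)(k1 + 2k2 + 2k3 + k4): u = 0.5000, v = -0.6875, du/dtau = 1.0000, dv/dtau = -0.3750
step 3:
  k1: at (u, v) = (0.500000, -0.687500), (du/dtau, dv/dtau) = (1.000000, -0.375000); Gamma_uuu = 0.000000, Gamma_uuv = 0.000000, Gamma_uvv = 0.000000, Gamma_vuu = 0.000000, Gamma_vuv = 0.000000, Gamma_vvv = 0.000000; k1 = (1.000000, -0.375000, 0.000000, 0.000000)
  k2: at (u, v) = (0.625000, -0.734375), (du/dtau, dv/dtau) = (1.000000, -0.375000); Gamma_uuu = 0.000000, Gamma_uuv = 0.000000, Gamma_uvv = 0.000000, Gamma_vuu = 0.000000, Gamma_vuv = 0.000000, Gamma_vvv = 0.000000; k2 = (1.000000, -0.375000, 0.000000, 0.000000)
  k3: at (u, v) = (0.625000, -0.734375), (du/dtau, dv/dtau) = (1.000000, -0.375000); Gamma_uuu = 0.000000, Gamma_uuv = 0.000000, Gamma_uvv = 0.000000, Gamma_vuu = 0.000000, Gamma_vuv = 0.000000, Gamma_vvv = 0.000000; k3 = (1.000000, -0.375000, 0.000000, 0.000000)
  k4: at (u, v) = (0.750000, -0.781250), (du/dtau, dv/dtau) = (1.000000, -0.375000); Gamma_uuu = 0.000000, Gamma_uuv = 0.000000, Gamma_uvv = 0.000000, Gamma_vuu = 0.000000, Gamma_vuv = 0.000000, Gamma_vvv = 0.000000; k4 = (1.000000, -0.375000, 0.000000, 0.000000)
  Y <- Y + (h/6)(k1 + 2k2 + 2k3 + k4): u = 0.7500, v = -0.7812, du/dtau = 1.0000, dv/dtau = -0.3750
step 4:
  k1: at (u, v) = (0.750000, -0.781250), (du/dtau, dv/dtau) = (1.000000, -0.375000); Gamma_uuu = 0.000000, Gamma_uuv = 0.000000, Gamma_uvv = 0.000000, Gamma_vuu = 0.000000, Gamma_vuv = 0.000000, Gamma_vvv = 0.000000; k1 = (1.000000, -0.375000, 0.000000, 0.000000)
  k2: at (u, v) = (0.875000, -0.828125), (du/dtau, dv/dtau) = (1.000000, -0.375000); Gamma_uuu = 0.000000, Gamma_uuv = 0.000000, Gamma_uvv = 0.000000, Gamma_vuu = 0.000000, Gamma_vuv = 0.000000, Gamma_vvv = 0.000000; k2 = (1.000000, -0.375000, 0.000000, 0.000000)
  k3: at (u, v) = (0.875000, -0.828125), (du/dtau, dv/dtau) = (1.000000, -0.375000); Gamma_uuu = 0.000000, Gamma_uuv = 0.000000, Gamma_uvv = 0.000000, Gamma_vuu = 0.000000, Gamma_vuv = 0.000000, Gamma_vvv = 0.000000; k3 = (1.000000, -0.375000, 0.000000, 0.000000)
  k4: at (u, v) = (1.000000, -0.875000), (du/dtau, dv/dtau) = (1.000000, -0.375000); Gamma_uuu = 0.000000, Gamma_uuv = 0.000000, Gamma_uvv = 0.000000, Gamma_vuu = 0.000000, Gamma_vuv = 0.000000, Gamma_vvv = 0.000000; k4 = (1.000000, -0.375000, 0.000000, 0.000000)
  Y <- Y + (h/6)(k1 + 2k2 + 2k3 + k4): u = 1.0000, v = -0.8750, du/dtau = 1.0000, dv/dtau = -0.3750

Answer: u = 1.0000, v = -0.8750, du/dtau = 1.0000, dv/dtau = -0.3750


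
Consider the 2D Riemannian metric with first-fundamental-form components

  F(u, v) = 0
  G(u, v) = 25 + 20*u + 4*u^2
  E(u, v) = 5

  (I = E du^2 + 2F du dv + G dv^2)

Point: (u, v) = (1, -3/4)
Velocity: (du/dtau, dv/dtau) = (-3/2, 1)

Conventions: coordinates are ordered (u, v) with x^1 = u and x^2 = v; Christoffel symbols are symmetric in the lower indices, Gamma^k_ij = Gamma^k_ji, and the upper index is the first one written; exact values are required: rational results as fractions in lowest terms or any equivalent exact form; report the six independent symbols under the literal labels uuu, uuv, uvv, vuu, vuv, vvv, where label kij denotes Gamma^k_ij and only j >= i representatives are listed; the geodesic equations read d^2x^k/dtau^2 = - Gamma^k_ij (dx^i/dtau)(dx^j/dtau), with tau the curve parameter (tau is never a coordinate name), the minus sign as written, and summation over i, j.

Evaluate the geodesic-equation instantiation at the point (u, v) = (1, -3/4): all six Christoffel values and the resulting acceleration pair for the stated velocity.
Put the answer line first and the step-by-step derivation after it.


Answer: Gamma_uuu = 0, Gamma_uuv = 0, Gamma_uvv = -14/5, Gamma_vuu = 0, Gamma_vuv = 2/7, Gamma_vvv = 0; accelerations (d^2u/dtau^2, d^2v/dtau^2) = (14/5, 6/7)

E = 5, F = 0, G = 49 at the point
E_u = 0, E_v = 0, F_u = 0, F_v = 0, G_u = 28, G_v = 0
EG - F^2 = 245;  g^inv = (1/245) * [[49, 0], [0, 5]]
first-kind symbols [ij,l] = (1/2)(d_i g_jl + d_j g_il - d_l g_ij): [uu,u] = E_u/2 = 0, [uu,v] = F_u - E_v/2 = 0, [uv,u] = E_v/2 = 0, [uv,v] = G_u/2 = 14, [vv,u] = F_v - G_u/2 = -14, [vv,v] = G_v/2 = 0
Gamma^u_ij = (G*[ij,u] - F*[ij,v])/(EG - F^2), Gamma^v_ij = (E*[ij,v] - F*[ij,u])/(EG - F^2)
Gamma_uuu = 0, Gamma_uuv = 0, Gamma_uvv = -14/5, Gamma_vuu = 0, Gamma_vuv = 2/7, Gamma_vvv = 0
d^2u/dtau^2 = -(Gamma_uuu*(-3/2)^2 + 2*Gamma_uuv*(-3/2)*(1) + Gamma_uvv*(1)^2) = 14/5
d^2v/dtau^2 = -(Gamma_vuu*(-3/2)^2 + 2*Gamma_vuv*(-3/2)*(1) + Gamma_vvv*(1)^2) = 6/7


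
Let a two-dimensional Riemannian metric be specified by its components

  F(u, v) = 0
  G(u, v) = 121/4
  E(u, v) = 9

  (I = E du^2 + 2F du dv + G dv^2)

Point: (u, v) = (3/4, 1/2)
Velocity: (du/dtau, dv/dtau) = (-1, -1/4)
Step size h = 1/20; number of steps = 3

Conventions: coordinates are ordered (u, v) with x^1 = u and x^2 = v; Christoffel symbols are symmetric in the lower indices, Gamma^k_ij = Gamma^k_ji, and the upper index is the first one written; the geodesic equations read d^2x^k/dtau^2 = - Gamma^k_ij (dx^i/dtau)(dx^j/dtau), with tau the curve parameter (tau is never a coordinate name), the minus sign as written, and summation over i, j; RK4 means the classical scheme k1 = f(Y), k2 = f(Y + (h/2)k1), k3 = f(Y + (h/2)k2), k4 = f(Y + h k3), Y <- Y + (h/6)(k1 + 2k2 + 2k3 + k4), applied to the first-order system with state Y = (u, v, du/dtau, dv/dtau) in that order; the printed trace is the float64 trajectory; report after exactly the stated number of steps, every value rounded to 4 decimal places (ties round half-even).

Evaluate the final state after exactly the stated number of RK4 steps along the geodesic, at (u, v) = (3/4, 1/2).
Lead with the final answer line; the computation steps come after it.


Answer: u = 0.6000, v = 0.4625, du/dtau = -1.0000, dv/dtau = -0.2500

f(Y) = (du/dtau, dv/dtau, -Gamma^u_ij Y'^i Y'^j, -Gamma^v_ij Y'^i Y'^j) with the Gammas evaluated at the stage position; h = 0.050000; intermediate values shown to 6 dp
step 0: u = 0.7500, v = 0.5000, du/dtau = -1.0000, dv/dtau = -0.2500
step 1:
  k1: at (u, v) = (0.750000, 0.500000), (du/dtau, dv/dtau) = (-1.000000, -0.250000); Gamma_uuu = 0.000000, Gamma_uuv = 0.000000, Gamma_uvv = 0.000000, Gamma_vuu = 0.000000, Gamma_vuv = 0.000000, Gamma_vvv = 0.000000; k1 = (-1.000000, -0.250000, 0.000000, 0.000000)
  k2: at (u, v) = (0.725000, 0.493750), (du/dtau, dv/dtau) = (-1.000000, -0.250000); Gamma_uuu = 0.000000, Gamma_uuv = 0.000000, Gamma_uvv = 0.000000, Gamma_vuu = 0.000000, Gamma_vuv = 0.000000, Gamma_vvv = 0.000000; k2 = (-1.000000, -0.250000, 0.000000, 0.000000)
  k3: at (u, v) = (0.725000, 0.493750), (du/dtau, dv/dtau) = (-1.000000, -0.250000); Gamma_uuu = 0.000000, Gamma_uuv = 0.000000, Gamma_uvv = 0.000000, Gamma_vuu = 0.000000, Gamma_vuv = 0.000000, Gamma_vvv = 0.000000; k3 = (-1.000000, -0.250000, 0.000000, 0.000000)
  k4: at (u, v) = (0.700000, 0.487500), (du/dtau, dv/dtau) = (-1.000000, -0.250000); Gamma_uuu = 0.000000, Gamma_uuv = 0.000000, Gamma_uvv = 0.000000, Gamma_vuu = 0.000000, Gamma_vuv = 0.000000, Gamma_vvv = 0.000000; k4 = (-1.000000, -0.250000, 0.000000, 0.000000)
  Y <- Y + (h/6)(k1 + 2k2 + 2k3 + k4): u = 0.7000, v = 0.4875, du/dtau = -1.0000, dv/dtau = -0.2500
step 2:
  k1: at (u, v) = (0.700000, 0.487500), (du/dtau, dv/dtau) = (-1.000000, -0.250000); Gamma_uuu = 0.000000, Gamma_uuv = 0.000000, Gamma_uvv = 0.000000, Gamma_vuu = 0.000000, Gamma_vuv = 0.000000, Gamma_vvv = 0.000000; k1 = (-1.000000, -0.250000, 0.000000, 0.000000)
  k2: at (u, v) = (0.675000, 0.481250), (du/dtau, dv/dtau) = (-1.000000, -0.250000); Gamma_uuu = 0.000000, Gamma_uuv = 0.000000, Gamma_uvv = 0.000000, Gamma_vuu = 0.000000, Gamma_vuv = 0.000000, Gamma_vvv = 0.000000; k2 = (-1.000000, -0.250000, 0.000000, 0.000000)
  k3: at (u, v) = (0.675000, 0.481250), (du/dtau, dv/dtau) = (-1.000000, -0.250000); Gamma_uuu = 0.000000, Gamma_uuv = 0.000000, Gamma_uvv = 0.000000, Gamma_vuu = 0.000000, Gamma_vuv = 0.000000, Gamma_vvv = 0.000000; k3 = (-1.000000, -0.250000, 0.000000, 0.000000)
  k4: at (u, v) = (0.650000, 0.475000), (du/dtau, dv/dtau) = (-1.000000, -0.250000); Gamma_uuu = 0.000000, Gamma_uuv = 0.000000, Gamma_uvv = 0.000000, Gamma_vuu = 0.000000, Gamma_vuv = 0.000000, Gamma_vvv = 0.000000; k4 = (-1.000000, -0.250000, 0.000000, 0.000000)
  Y <- Y + (h/6)(k1 + 2k2 + 2k3 + k4): u = 0.6500, v = 0.4750, du/dtau = -1.0000, dv/dtau = -0.2500
step 3:
  k1: at (u, v) = (0.650000, 0.475000), (du/dtau, dv/dtau) = (-1.000000, -0.250000); Gamma_uuu = 0.000000, Gamma_uuv = 0.000000, Gamma_uvv = 0.000000, Gamma_vuu = 0.000000, Gamma_vuv = 0.000000, Gamma_vvv = 0.000000; k1 = (-1.000000, -0.250000, 0.000000, 0.000000)
  k2: at (u, v) = (0.625000, 0.468750), (du/dtau, dv/dtau) = (-1.000000, -0.250000); Gamma_uuu = 0.000000, Gamma_uuv = 0.000000, Gamma_uvv = 0.000000, Gamma_vuu = 0.000000, Gamma_vuv = 0.000000, Gamma_vvv = 0.000000; k2 = (-1.000000, -0.250000, 0.000000, 0.000000)
  k3: at (u, v) = (0.625000, 0.468750), (du/dtau, dv/dtau) = (-1.000000, -0.250000); Gamma_uuu = 0.000000, Gamma_uuv = 0.000000, Gamma_uvv = 0.000000, Gamma_vuu = 0.000000, Gamma_vuv = 0.000000, Gamma_vvv = 0.000000; k3 = (-1.000000, -0.250000, 0.000000, 0.000000)
  k4: at (u, v) = (0.600000, 0.462500), (du/dtau, dv/dtau) = (-1.000000, -0.250000); Gamma_uuu = 0.000000, Gamma_uuv = 0.000000, Gamma_uvv = 0.000000, Gamma_vuu = 0.000000, Gamma_vuv = 0.000000, Gamma_vvv = 0.000000; k4 = (-1.000000, -0.250000, 0.000000, 0.000000)
  Y <- Y + (h/6)(k1 + 2k2 + 2k3 + k4): u = 0.6000, v = 0.4625, du/dtau = -1.0000, dv/dtau = -0.2500
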